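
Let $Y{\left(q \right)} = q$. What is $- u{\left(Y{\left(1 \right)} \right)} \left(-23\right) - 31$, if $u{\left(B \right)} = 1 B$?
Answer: $-8$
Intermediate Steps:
$u{\left(B \right)} = B$
$- u{\left(Y{\left(1 \right)} \right)} \left(-23\right) - 31 = \left(-1\right) 1 \left(-23\right) - 31 = \left(-1\right) \left(-23\right) - 31 = 23 - 31 = -8$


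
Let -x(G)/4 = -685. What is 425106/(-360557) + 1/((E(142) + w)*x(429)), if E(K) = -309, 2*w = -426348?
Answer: -248662957863077/210905444684940 ≈ -1.1790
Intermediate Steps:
w = -213174 (w = (½)*(-426348) = -213174)
x(G) = 2740 (x(G) = -4*(-685) = 2740)
425106/(-360557) + 1/((E(142) + w)*x(429)) = 425106/(-360557) + 1/(-309 - 213174*2740) = 425106*(-1/360557) + (1/2740)/(-213483) = -425106/360557 - 1/213483*1/2740 = -425106/360557 - 1/584943420 = -248662957863077/210905444684940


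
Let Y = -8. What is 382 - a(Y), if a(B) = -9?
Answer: 391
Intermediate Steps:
382 - a(Y) = 382 - 1*(-9) = 382 + 9 = 391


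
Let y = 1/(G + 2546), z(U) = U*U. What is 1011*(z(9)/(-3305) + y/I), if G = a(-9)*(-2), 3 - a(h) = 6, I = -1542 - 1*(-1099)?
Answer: -92584064931/3736421480 ≈ -24.779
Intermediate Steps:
I = -443 (I = -1542 + 1099 = -443)
z(U) = U²
a(h) = -3 (a(h) = 3 - 1*6 = 3 - 6 = -3)
G = 6 (G = -3*(-2) = 6)
y = 1/2552 (y = 1/(6 + 2546) = 1/2552 ≈ 0.00039185)
1011*(z(9)/(-3305) + y/I) = 1011*(9²/(-3305) + (1/2552)/(-443)) = 1011*(81*(-1/3305) + (1/2552)*(-1/443)) = 1011*(-81/3305 - 1/1130536) = 1011*(-91576721/3736421480) = -92584064931/3736421480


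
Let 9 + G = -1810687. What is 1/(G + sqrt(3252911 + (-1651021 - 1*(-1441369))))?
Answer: -1810696/3278616961157 - sqrt(3043259)/3278616961157 ≈ -5.5281e-7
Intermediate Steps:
G = -1810696 (G = -9 - 1810687 = -1810696)
1/(G + sqrt(3252911 + (-1651021 - 1*(-1441369)))) = 1/(-1810696 + sqrt(3252911 + (-1651021 - 1*(-1441369)))) = 1/(-1810696 + sqrt(3252911 + (-1651021 + 1441369))) = 1/(-1810696 + sqrt(3252911 - 209652)) = 1/(-1810696 + sqrt(3043259))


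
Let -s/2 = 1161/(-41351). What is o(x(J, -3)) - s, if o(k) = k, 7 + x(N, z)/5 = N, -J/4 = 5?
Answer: -5584707/41351 ≈ -135.06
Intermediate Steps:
J = -20 (J = -4*5 = -20)
x(N, z) = -35 + 5*N
s = 2322/41351 (s = -2322/(-41351) = -2322*(-1)/41351 = -2*(-1161/41351) = 2322/41351 ≈ 0.056153)
o(x(J, -3)) - s = (-35 + 5*(-20)) - 1*2322/41351 = (-35 - 100) - 2322/41351 = -135 - 2322/41351 = -5584707/41351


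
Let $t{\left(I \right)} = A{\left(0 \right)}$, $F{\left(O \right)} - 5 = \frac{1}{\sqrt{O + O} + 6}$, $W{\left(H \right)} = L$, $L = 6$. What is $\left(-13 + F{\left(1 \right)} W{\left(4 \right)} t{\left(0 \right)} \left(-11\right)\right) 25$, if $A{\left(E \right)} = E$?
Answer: $-325$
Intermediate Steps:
$W{\left(H \right)} = 6$
$F{\left(O \right)} = 5 + \frac{1}{6 + \sqrt{2} \sqrt{O}}$ ($F{\left(O \right)} = 5 + \frac{1}{\sqrt{O + O} + 6} = 5 + \frac{1}{\sqrt{2 O} + 6} = 5 + \frac{1}{\sqrt{2} \sqrt{O} + 6} = 5 + \frac{1}{6 + \sqrt{2} \sqrt{O}}$)
$t{\left(I \right)} = 0$
$\left(-13 + F{\left(1 \right)} W{\left(4 \right)} t{\left(0 \right)} \left(-11\right)\right) 25 = \left(-13 + \frac{31 + 5 \sqrt{2} \sqrt{1}}{6 + \sqrt{2} \sqrt{1}} \cdot 6 \cdot 0 \left(-11\right)\right) 25 = \left(-13 + \frac{31 + 5 \sqrt{2} \cdot 1}{6 + \sqrt{2} \cdot 1} \cdot 6 \cdot 0 \left(-11\right)\right) 25 = \left(-13 + \frac{31 + 5 \sqrt{2}}{6 + \sqrt{2}} \cdot 6 \cdot 0 \left(-11\right)\right) 25 = \left(-13 + \frac{6 \left(31 + 5 \sqrt{2}\right)}{6 + \sqrt{2}} \cdot 0 \left(-11\right)\right) 25 = \left(-13 + 0 \left(-11\right)\right) 25 = \left(-13 + 0\right) 25 = \left(-13\right) 25 = -325$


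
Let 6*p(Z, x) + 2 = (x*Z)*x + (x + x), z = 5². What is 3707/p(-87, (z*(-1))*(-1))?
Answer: -7414/18109 ≈ -0.40941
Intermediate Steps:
z = 25
p(Z, x) = -⅓ + x/3 + Z*x²/6 (p(Z, x) = -⅓ + ((x*Z)*x + (x + x))/6 = -⅓ + ((Z*x)*x + 2*x)/6 = -⅓ + (Z*x² + 2*x)/6 = -⅓ + (2*x + Z*x²)/6 = -⅓ + (x/3 + Z*x²/6) = -⅓ + x/3 + Z*x²/6)
3707/p(-87, (z*(-1))*(-1)) = 3707/(-⅓ + ((25*(-1))*(-1))/3 + (⅙)*(-87)*((25*(-1))*(-1))²) = 3707/(-⅓ + (-25*(-1))/3 + (⅙)*(-87)*(-25*(-1))²) = 3707/(-⅓ + (⅓)*25 + (⅙)*(-87)*25²) = 3707/(-⅓ + 25/3 + (⅙)*(-87)*625) = 3707/(-⅓ + 25/3 - 18125/2) = 3707/(-18109/2) = 3707*(-2/18109) = -7414/18109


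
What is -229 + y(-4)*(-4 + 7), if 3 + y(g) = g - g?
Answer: -238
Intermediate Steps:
y(g) = -3 (y(g) = -3 + (g - g) = -3 + 0 = -3)
-229 + y(-4)*(-4 + 7) = -229 - 3*(-4 + 7) = -229 - 3*3 = -229 - 9 = -238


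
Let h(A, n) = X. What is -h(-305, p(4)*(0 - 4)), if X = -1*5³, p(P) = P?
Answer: 125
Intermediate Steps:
X = -125 (X = -1*125 = -125)
h(A, n) = -125
-h(-305, p(4)*(0 - 4)) = -1*(-125) = 125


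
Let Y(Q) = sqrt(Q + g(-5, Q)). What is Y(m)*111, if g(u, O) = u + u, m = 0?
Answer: 111*I*sqrt(10) ≈ 351.01*I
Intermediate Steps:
g(u, O) = 2*u
Y(Q) = sqrt(-10 + Q) (Y(Q) = sqrt(Q + 2*(-5)) = sqrt(Q - 10) = sqrt(-10 + Q))
Y(m)*111 = sqrt(-10 + 0)*111 = sqrt(-10)*111 = (I*sqrt(10))*111 = 111*I*sqrt(10)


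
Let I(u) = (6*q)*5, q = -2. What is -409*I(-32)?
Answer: 24540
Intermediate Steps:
I(u) = -60 (I(u) = (6*(-2))*5 = -12*5 = -60)
-409*I(-32) = -409*(-60) = 24540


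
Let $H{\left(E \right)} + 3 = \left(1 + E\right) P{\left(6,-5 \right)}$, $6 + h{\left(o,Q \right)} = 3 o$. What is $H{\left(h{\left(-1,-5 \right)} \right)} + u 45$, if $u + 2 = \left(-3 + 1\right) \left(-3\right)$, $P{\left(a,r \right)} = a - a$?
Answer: $177$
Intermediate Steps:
$P{\left(a,r \right)} = 0$
$h{\left(o,Q \right)} = -6 + 3 o$
$H{\left(E \right)} = -3$ ($H{\left(E \right)} = -3 + \left(1 + E\right) 0 = -3 + 0 = -3$)
$u = 4$ ($u = -2 + \left(-3 + 1\right) \left(-3\right) = -2 - -6 = -2 + 6 = 4$)
$H{\left(h{\left(-1,-5 \right)} \right)} + u 45 = -3 + 4 \cdot 45 = -3 + 180 = 177$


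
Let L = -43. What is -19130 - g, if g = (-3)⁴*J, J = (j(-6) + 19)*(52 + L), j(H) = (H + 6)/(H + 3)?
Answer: -32981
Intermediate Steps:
j(H) = (6 + H)/(3 + H)
J = 171 (J = ((6 - 6)/(3 - 6) + 19)*(52 - 43) = (0/(-3) + 19)*9 = (-⅓*0 + 19)*9 = (0 + 19)*9 = 19*9 = 171)
g = 13851 (g = (-3)⁴*171 = 81*171 = 13851)
-19130 - g = -19130 - 1*13851 = -19130 - 13851 = -32981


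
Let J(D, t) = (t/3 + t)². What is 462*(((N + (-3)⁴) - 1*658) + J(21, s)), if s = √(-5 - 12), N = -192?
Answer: -1107722/3 ≈ -3.6924e+5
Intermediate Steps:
s = I*√17 (s = √(-17) = I*√17 ≈ 4.1231*I)
J(D, t) = 16*t²/9 (J(D, t) = (t*(⅓) + t)² = (t/3 + t)² = (4*t/3)² = 16*t²/9)
462*(((N + (-3)⁴) - 1*658) + J(21, s)) = 462*(((-192 + (-3)⁴) - 1*658) + 16*(I*√17)²/9) = 462*(((-192 + 81) - 658) + (16/9)*(-17)) = 462*((-111 - 658) - 272/9) = 462*(-769 - 272/9) = 462*(-7193/9) = -1107722/3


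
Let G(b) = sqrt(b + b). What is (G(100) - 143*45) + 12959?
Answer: 6524 + 10*sqrt(2) ≈ 6538.1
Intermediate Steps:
G(b) = sqrt(2)*sqrt(b) (G(b) = sqrt(2*b) = sqrt(2)*sqrt(b))
(G(100) - 143*45) + 12959 = (sqrt(2)*sqrt(100) - 143*45) + 12959 = (sqrt(2)*10 - 6435) + 12959 = (10*sqrt(2) - 6435) + 12959 = (-6435 + 10*sqrt(2)) + 12959 = 6524 + 10*sqrt(2)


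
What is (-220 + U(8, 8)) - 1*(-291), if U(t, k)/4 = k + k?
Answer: 135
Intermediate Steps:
U(t, k) = 8*k (U(t, k) = 4*(k + k) = 4*(2*k) = 8*k)
(-220 + U(8, 8)) - 1*(-291) = (-220 + 8*8) - 1*(-291) = (-220 + 64) + 291 = -156 + 291 = 135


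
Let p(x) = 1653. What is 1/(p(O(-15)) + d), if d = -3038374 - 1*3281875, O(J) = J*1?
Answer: -1/6318596 ≈ -1.5826e-7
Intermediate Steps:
O(J) = J
d = -6320249 (d = -3038374 - 3281875 = -6320249)
1/(p(O(-15)) + d) = 1/(1653 - 6320249) = 1/(-6318596) = -1/6318596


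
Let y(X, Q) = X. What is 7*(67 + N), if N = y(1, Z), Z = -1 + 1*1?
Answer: 476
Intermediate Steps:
Z = 0 (Z = -1 + 1 = 0)
N = 1
7*(67 + N) = 7*(67 + 1) = 7*68 = 476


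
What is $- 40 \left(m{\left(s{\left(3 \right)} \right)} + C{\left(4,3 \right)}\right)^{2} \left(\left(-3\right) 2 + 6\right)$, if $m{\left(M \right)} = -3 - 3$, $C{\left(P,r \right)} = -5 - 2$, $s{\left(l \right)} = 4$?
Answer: $0$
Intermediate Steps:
$C{\left(P,r \right)} = -7$
$m{\left(M \right)} = -6$
$- 40 \left(m{\left(s{\left(3 \right)} \right)} + C{\left(4,3 \right)}\right)^{2} \left(\left(-3\right) 2 + 6\right) = - 40 \left(-6 - 7\right)^{2} \left(\left(-3\right) 2 + 6\right) = - 40 \left(-13\right)^{2} \left(-6 + 6\right) = \left(-40\right) 169 \cdot 0 = \left(-6760\right) 0 = 0$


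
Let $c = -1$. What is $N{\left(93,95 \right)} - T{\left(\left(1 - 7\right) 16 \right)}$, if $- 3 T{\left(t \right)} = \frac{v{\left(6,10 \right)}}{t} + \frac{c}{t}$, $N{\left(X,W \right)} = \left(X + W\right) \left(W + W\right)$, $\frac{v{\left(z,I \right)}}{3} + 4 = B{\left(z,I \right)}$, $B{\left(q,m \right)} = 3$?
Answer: $\frac{2571841}{72} \approx 35720.0$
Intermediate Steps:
$v{\left(z,I \right)} = -3$ ($v{\left(z,I \right)} = -12 + 3 \cdot 3 = -12 + 9 = -3$)
$N{\left(X,W \right)} = 2 W \left(W + X\right)$ ($N{\left(X,W \right)} = \left(W + X\right) 2 W = 2 W \left(W + X\right)$)
$T{\left(t \right)} = \frac{4}{3 t}$ ($T{\left(t \right)} = - \frac{- \frac{3}{t} - \frac{1}{t}}{3} = - \frac{\left(-4\right) \frac{1}{t}}{3} = \frac{4}{3 t}$)
$N{\left(93,95 \right)} - T{\left(\left(1 - 7\right) 16 \right)} = 2 \cdot 95 \left(95 + 93\right) - \frac{4}{3 \left(1 - 7\right) 16} = 2 \cdot 95 \cdot 188 - \frac{4}{3 \left(1 - 7\right) 16} = 35720 - \frac{4}{3 \left(\left(-6\right) 16\right)} = 35720 - \frac{4}{3 \left(-96\right)} = 35720 - \frac{4}{3} \left(- \frac{1}{96}\right) = 35720 - - \frac{1}{72} = 35720 + \frac{1}{72} = \frac{2571841}{72}$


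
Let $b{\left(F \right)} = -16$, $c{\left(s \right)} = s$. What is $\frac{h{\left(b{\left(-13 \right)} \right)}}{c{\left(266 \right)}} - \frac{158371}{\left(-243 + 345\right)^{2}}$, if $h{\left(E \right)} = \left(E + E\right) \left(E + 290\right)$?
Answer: $- \frac{66674479}{1383732} \approx -48.185$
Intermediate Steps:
$h{\left(E \right)} = 2 E \left(290 + E\right)$
$\frac{h{\left(b{\left(-13 \right)} \right)}}{c{\left(266 \right)}} - \frac{158371}{\left(-243 + 345\right)^{2}} = \frac{2 \left(-16\right) \left(290 - 16\right)}{266} - \frac{158371}{\left(-243 + 345\right)^{2}} = 2 \left(-16\right) 274 \cdot \frac{1}{266} - \frac{158371}{102^{2}} = \left(-8768\right) \frac{1}{266} - \frac{158371}{10404} = - \frac{4384}{133} - \frac{158371}{10404} = - \frac{66674479}{1383732}$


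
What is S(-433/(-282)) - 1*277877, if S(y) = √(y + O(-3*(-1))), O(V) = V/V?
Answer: -277877 + √201630/282 ≈ -2.7788e+5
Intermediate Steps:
O(V) = 1
S(y) = √(1 + y) (S(y) = √(y + 1) = √(1 + y))
S(-433/(-282)) - 1*277877 = √(1 - 433/(-282)) - 1*277877 = √(1 - 433*(-1/282)) - 277877 = √(1 + 433/282) - 277877 = √(715/282) - 277877 = √201630/282 - 277877 = -277877 + √201630/282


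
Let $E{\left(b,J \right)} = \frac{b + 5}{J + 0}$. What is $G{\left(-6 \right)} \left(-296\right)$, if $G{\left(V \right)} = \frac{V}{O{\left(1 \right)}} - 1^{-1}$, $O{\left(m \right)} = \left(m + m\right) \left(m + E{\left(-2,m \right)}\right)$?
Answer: $518$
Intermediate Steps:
$E{\left(b,J \right)} = \frac{5 + b}{J}$
$O{\left(m \right)} = 2 m \left(m + \frac{3}{m}\right)$ ($O{\left(m \right)} = \left(m + m\right) \left(m + \frac{5 - 2}{m}\right) = 2 m \left(m + \frac{1}{m} 3\right) = 2 m \left(m + \frac{3}{m}\right)$)
$G{\left(V \right)} = -1 + \frac{V}{8}$ ($G{\left(V \right)} = \frac{V}{6 + 2 \cdot 1^{2}} - 1^{-1} = \frac{V}{6 + 2 \cdot 1} - 1 = \frac{V}{6 + 2} - 1 = \frac{V}{8} - 1 = -1 + \frac{V}{8}$)
$G{\left(-6 \right)} \left(-296\right) = \left(-1 + \frac{1}{8} \left(-6\right)\right) \left(-296\right) = \left(-1 - \frac{3}{4}\right) \left(-296\right) = \left(- \frac{7}{4}\right) \left(-296\right) = 518$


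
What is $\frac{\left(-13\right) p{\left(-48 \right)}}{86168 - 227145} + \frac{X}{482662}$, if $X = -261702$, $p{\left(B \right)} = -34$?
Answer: $- \frac{18553649729}{34022120387} \approx -0.54534$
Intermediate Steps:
$\frac{\left(-13\right) p{\left(-48 \right)}}{86168 - 227145} + \frac{X}{482662} = \frac{\left(-13\right) \left(-34\right)}{86168 - 227145} - \frac{261702}{482662} = \frac{442}{86168 - 227145} - \frac{130851}{241331} = \frac{442}{-140977} - \frac{130851}{241331} = 442 \left(- \frac{1}{140977}\right) - \frac{130851}{241331} = - \frac{442}{140977} - \frac{130851}{241331} = - \frac{18553649729}{34022120387}$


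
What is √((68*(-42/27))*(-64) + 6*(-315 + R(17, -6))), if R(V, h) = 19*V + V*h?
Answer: 2*√13963/3 ≈ 78.777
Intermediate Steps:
√((68*(-42/27))*(-64) + 6*(-315 + R(17, -6))) = √((68*(-42/27))*(-64) + 6*(-315 + 17*(19 - 6))) = √((68*(-42*1/27))*(-64) + 6*(-315 + 17*13)) = √((68*(-14/9))*(-64) + 6*(-315 + 221)) = √(-952/9*(-64) + 6*(-94)) = √(60928/9 - 564) = √(55852/9) = 2*√13963/3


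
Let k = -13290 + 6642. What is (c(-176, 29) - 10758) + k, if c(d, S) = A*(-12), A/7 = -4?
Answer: -17070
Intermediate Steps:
A = -28 (A = 7*(-4) = -28)
c(d, S) = 336 (c(d, S) = -28*(-12) = 336)
k = -6648
(c(-176, 29) - 10758) + k = (336 - 10758) - 6648 = -10422 - 6648 = -17070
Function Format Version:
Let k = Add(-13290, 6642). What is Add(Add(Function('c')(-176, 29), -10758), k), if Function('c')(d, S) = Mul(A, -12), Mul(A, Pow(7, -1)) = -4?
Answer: -17070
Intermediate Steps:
A = -28 (A = Mul(7, -4) = -28)
Function('c')(d, S) = 336 (Function('c')(d, S) = Mul(-28, -12) = 336)
k = -6648
Add(Add(Function('c')(-176, 29), -10758), k) = Add(Add(336, -10758), -6648) = Add(-10422, -6648) = -17070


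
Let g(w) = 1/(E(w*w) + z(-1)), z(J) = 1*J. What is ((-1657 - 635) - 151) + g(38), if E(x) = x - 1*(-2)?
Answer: -3530134/1445 ≈ -2443.0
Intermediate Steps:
E(x) = 2 + x (E(x) = x + 2 = 2 + x)
z(J) = J
g(w) = 1/(1 + w²) (g(w) = 1/((2 + w*w) - 1) = 1/((2 + w²) - 1) = 1/(1 + w²))
((-1657 - 635) - 151) + g(38) = ((-1657 - 635) - 151) + 1/(1 + 38²) = (-2292 - 151) + 1/(1 + 1444) = -2443 + 1/1445 = -3530134/1445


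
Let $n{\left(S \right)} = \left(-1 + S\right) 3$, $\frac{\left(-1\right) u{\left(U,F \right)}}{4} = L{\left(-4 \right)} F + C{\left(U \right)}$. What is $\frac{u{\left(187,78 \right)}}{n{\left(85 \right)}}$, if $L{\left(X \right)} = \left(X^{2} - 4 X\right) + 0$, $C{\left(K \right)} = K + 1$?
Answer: $- \frac{2684}{63} \approx -42.603$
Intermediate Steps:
$C{\left(K \right)} = 1 + K$
$L{\left(X \right)} = X^{2} - 4 X$
$u{\left(U,F \right)} = -4 - 128 F - 4 U$ ($u{\left(U,F \right)} = - 4 \left(- 4 \left(-4 - 4\right) F + \left(1 + U\right)\right) = - 4 \left(\left(-4\right) \left(-8\right) F + \left(1 + U\right)\right) = - 4 \left(32 F + \left(1 + U\right)\right) = - 4 \left(1 + U + 32 F\right) = -4 - 128 F - 4 U$)
$n{\left(S \right)} = -3 + 3 S$
$\frac{u{\left(187,78 \right)}}{n{\left(85 \right)}} = \frac{-4 - 9984 - 748}{-3 + 3 \cdot 85} = \frac{-4 - 9984 - 748}{-3 + 255} = - \frac{10736}{252} = \left(-10736\right) \frac{1}{252} = - \frac{2684}{63}$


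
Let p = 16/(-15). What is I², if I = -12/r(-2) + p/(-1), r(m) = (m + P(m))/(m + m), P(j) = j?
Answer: 26896/225 ≈ 119.54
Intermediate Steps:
p = -16/15 (p = 16*(-1/15) = -16/15 ≈ -1.0667)
r(m) = 1 (r(m) = (m + m)/(m + m) = (2*m)/((2*m)) = (2*m)*(1/(2*m)) = 1)
I = -164/15 (I = -12/1 - 16/15/(-1) = -12*1 - 16/15*(-1) = -12 + 16/15 = -164/15 ≈ -10.933)
I² = (-164/15)² = 26896/225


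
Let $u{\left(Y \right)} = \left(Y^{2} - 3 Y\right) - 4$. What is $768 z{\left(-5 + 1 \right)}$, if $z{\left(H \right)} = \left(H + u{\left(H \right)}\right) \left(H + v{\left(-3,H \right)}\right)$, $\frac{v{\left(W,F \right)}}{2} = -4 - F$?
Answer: $-61440$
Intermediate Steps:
$v{\left(W,F \right)} = -8 - 2 F$ ($v{\left(W,F \right)} = 2 \left(-4 - F\right) = -8 - 2 F$)
$u{\left(Y \right)} = -4 + Y^{2} - 3 Y$
$z{\left(H \right)} = \left(-8 - H\right) \left(-4 + H^{2} - 2 H\right)$ ($z{\left(H \right)} = \left(H - \left(4 - H^{2} + 3 H\right)\right) \left(H - \left(8 + 2 H\right)\right) = \left(-4 + H^{2} - 2 H\right) \left(-8 - H\right) = \left(-8 - H\right) \left(-4 + H^{2} - 2 H\right)$)
$768 z{\left(-5 + 1 \right)} = 768 \left(32 - \left(-5 + 1\right)^{3} - 6 \left(-5 + 1\right)^{2} + 20 \left(-5 + 1\right)\right) = 768 \left(32 - \left(-4\right)^{3} - 6 \left(-4\right)^{2} + 20 \left(-4\right)\right) = 768 \left(32 - -64 - 96 - 80\right) = 768 \left(32 + 64 - 96 - 80\right) = 768 \left(-80\right) = -61440$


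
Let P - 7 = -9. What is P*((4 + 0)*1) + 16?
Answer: 8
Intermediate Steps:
P = -2 (P = 7 - 9 = -2)
P*((4 + 0)*1) + 16 = -2*(4 + 0) + 16 = -8 + 16 = 8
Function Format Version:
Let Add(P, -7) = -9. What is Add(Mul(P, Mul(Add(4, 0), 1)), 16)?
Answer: 8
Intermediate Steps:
P = -2 (P = Add(7, -9) = -2)
Add(Mul(P, Mul(Add(4, 0), 1)), 16) = Add(Mul(-2, Mul(Add(4, 0), 1)), 16) = Add(Mul(-2, Mul(4, 1)), 16) = Add(Mul(-2, 4), 16) = Add(-8, 16) = 8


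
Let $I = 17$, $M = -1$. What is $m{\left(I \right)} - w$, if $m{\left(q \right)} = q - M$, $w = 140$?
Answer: $-122$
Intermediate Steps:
$m{\left(q \right)} = 1 + q$ ($m{\left(q \right)} = q - -1 = q + 1 = 1 + q$)
$m{\left(I \right)} - w = \left(1 + 17\right) - 140 = 18 - 140 = -122$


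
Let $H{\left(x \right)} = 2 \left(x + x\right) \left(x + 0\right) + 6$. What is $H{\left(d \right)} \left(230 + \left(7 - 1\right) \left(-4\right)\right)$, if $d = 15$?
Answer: $186636$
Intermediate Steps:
$H{\left(x \right)} = 6 + 4 x^{2}$ ($H{\left(x \right)} = 2 \cdot 2 x x + 6 = 2 \cdot 2 x^{2} + 6 = 4 x^{2} + 6 = 6 + 4 x^{2}$)
$H{\left(d \right)} \left(230 + \left(7 - 1\right) \left(-4\right)\right) = \left(6 + 4 \cdot 15^{2}\right) \left(230 + \left(7 - 1\right) \left(-4\right)\right) = \left(6 + 4 \cdot 225\right) \left(230 + 6 \left(-4\right)\right) = \left(6 + 900\right) \left(230 - 24\right) = 906 \cdot 206 = 186636$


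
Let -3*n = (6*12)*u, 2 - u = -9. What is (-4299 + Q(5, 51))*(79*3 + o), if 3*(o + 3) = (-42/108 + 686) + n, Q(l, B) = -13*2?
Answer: -87473125/54 ≈ -1.6199e+6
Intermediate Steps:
u = 11 (u = 2 - 1*(-9) = 2 + 9 = 11)
Q(l, B) = -26
n = -264 (n = -6*12*11/3 = -24*11 = -1/3*792 = -264)
o = 7427/54 (o = -3 + ((-42/108 + 686) - 264)/3 = -3 + ((-42*1/108 + 686) - 264)/3 = -3 + ((-7/18 + 686) - 264)/3 = -3 + (12341/18 - 264)/3 = -3 + (1/3)*(7589/18) = -3 + 7589/54 = 7427/54 ≈ 137.54)
(-4299 + Q(5, 51))*(79*3 + o) = (-4299 - 26)*(79*3 + 7427/54) = -4325*(237 + 7427/54) = -4325*20225/54 = -87473125/54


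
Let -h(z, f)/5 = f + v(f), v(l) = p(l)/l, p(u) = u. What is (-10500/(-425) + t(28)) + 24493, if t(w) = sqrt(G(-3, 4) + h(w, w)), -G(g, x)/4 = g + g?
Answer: 416801/17 + 11*I ≈ 24518.0 + 11.0*I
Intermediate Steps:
v(l) = 1 (v(l) = l/l = 1)
G(g, x) = -8*g (G(g, x) = -4*(g + g) = -8*g)
h(z, f) = -5 - 5*f (h(z, f) = -5*(f + 1) = -5*(1 + f) = -5 - 5*f)
t(w) = sqrt(19 - 5*w) (t(w) = sqrt(-8*(-3) + (-5 - 5*w)) = sqrt(24 + (-5 - 5*w)) = sqrt(19 - 5*w))
(-10500/(-425) + t(28)) + 24493 = (-10500/(-425) + sqrt(19 - 5*28)) + 24493 = (-10500*(-1/425) + sqrt(19 - 140)) + 24493 = (420/17 + sqrt(-121)) + 24493 = (420/17 + 11*I) + 24493 = 416801/17 + 11*I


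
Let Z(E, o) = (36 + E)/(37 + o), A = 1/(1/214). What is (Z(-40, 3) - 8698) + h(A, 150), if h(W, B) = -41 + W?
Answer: -85251/10 ≈ -8525.1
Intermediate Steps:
A = 214 (A = 1/(1/214) = 214)
Z(E, o) = (36 + E)/(37 + o)
(Z(-40, 3) - 8698) + h(A, 150) = ((36 - 40)/(37 + 3) - 8698) + (-41 + 214) = (-4/40 - 8698) + 173 = ((1/40)*(-4) - 8698) + 173 = (-1/10 - 8698) + 173 = -86981/10 + 173 = -85251/10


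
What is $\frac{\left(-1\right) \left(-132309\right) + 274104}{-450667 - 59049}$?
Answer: $- \frac{406413}{509716} \approx -0.79733$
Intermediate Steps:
$\frac{\left(-1\right) \left(-132309\right) + 274104}{-450667 - 59049} = \frac{132309 + 274104}{-450667 - 59049} = \frac{406413}{-450667 - 59049} = \frac{406413}{-509716} = 406413 \left(- \frac{1}{509716}\right) = - \frac{406413}{509716}$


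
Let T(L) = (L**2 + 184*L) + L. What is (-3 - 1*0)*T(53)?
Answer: -37842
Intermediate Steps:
T(L) = L**2 + 185*L
(-3 - 1*0)*T(53) = (-3 - 1*0)*(53*(185 + 53)) = (-3 + 0)*(53*238) = -3*12614 = -37842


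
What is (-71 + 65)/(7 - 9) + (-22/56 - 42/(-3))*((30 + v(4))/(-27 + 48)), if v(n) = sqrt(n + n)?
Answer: 2199/98 + 127*sqrt(2)/98 ≈ 24.271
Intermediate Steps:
v(n) = sqrt(2)*sqrt(n) (v(n) = sqrt(2*n) = sqrt(2)*sqrt(n))
(-71 + 65)/(7 - 9) + (-22/56 - 42/(-3))*((30 + v(4))/(-27 + 48)) = (-71 + 65)/(7 - 9) + (-22/56 - 42/(-3))*((30 + sqrt(2)*sqrt(4))/(-27 + 48)) = -6/(-2) + (-22*1/56 - 42*(-1/3))*((30 + sqrt(2)*2)/21) = -6*(-1/2) + (-11/28 + 14)*((30 + 2*sqrt(2))*(1/21)) = 3 + 381*(10/7 + 2*sqrt(2)/21)/28 = 3 + (1905/98 + 127*sqrt(2)/98) = 2199/98 + 127*sqrt(2)/98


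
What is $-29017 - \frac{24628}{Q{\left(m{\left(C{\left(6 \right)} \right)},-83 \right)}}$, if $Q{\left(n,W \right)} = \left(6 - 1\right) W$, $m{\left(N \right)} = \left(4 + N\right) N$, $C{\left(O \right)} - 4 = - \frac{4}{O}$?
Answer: $- \frac{12017427}{415} \approx -28958.0$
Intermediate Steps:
$C{\left(O \right)} = 4 - \frac{4}{O}$
$m{\left(N \right)} = N \left(4 + N\right)$
$Q{\left(n,W \right)} = 5 W$
$-29017 - \frac{24628}{Q{\left(m{\left(C{\left(6 \right)} \right)},-83 \right)}} = -29017 - \frac{24628}{5 \left(-83\right)} = -29017 - \frac{24628}{-415} = -29017 - 24628 \left(- \frac{1}{415}\right) = -29017 - - \frac{24628}{415} = -29017 + \frac{24628}{415} = - \frac{12017427}{415}$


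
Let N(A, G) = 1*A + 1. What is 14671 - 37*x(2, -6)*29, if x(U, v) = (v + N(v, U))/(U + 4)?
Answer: 99829/6 ≈ 16638.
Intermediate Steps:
N(A, G) = 1 + A (N(A, G) = A + 1 = 1 + A)
x(U, v) = (1 + 2*v)/(4 + U) (x(U, v) = (v + (1 + v))/(U + 4) = (1 + 2*v)/(4 + U))
14671 - 37*x(2, -6)*29 = 14671 - 37*((1 + 2*(-6))/(4 + 2))*29 = 14671 - 37*((1 - 12)/6)*29 = 14671 - 37*((⅙)*(-11))*29 = 14671 - 37*(-11/6)*29 = 14671 - (-407)*29/6 = 14671 - 1*(-11803/6) = 14671 + 11803/6 = 99829/6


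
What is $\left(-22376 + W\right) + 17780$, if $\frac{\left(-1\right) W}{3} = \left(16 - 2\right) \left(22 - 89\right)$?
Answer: $-1782$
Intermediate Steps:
$W = 2814$ ($W = - 3 \left(16 - 2\right) \left(22 - 89\right) = - 3 \left(16 - 2\right) \left(-67\right) = - 3 \cdot 14 \left(-67\right) = \left(-3\right) \left(-938\right) = 2814$)
$\left(-22376 + W\right) + 17780 = \left(-22376 + 2814\right) + 17780 = -19562 + 17780 = -1782$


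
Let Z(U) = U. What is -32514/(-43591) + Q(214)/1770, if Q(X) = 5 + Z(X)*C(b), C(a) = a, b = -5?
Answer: 741691/5143738 ≈ 0.14419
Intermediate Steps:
Q(X) = 5 - 5*X (Q(X) = 5 + X*(-5) = 5 - 5*X)
-32514/(-43591) + Q(214)/1770 = -32514/(-43591) + (5 - 5*214)/1770 = -32514*(-1/43591) + (5 - 1070)*(1/1770) = 32514/43591 - 1065*1/1770 = 32514/43591 - 71/118 = 741691/5143738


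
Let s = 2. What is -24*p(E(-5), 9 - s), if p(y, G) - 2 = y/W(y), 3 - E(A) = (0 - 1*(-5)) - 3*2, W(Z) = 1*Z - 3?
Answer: -144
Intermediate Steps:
W(Z) = -3 + Z (W(Z) = Z - 3 = -3 + Z)
E(A) = 4 (E(A) = 3 - ((0 - 1*(-5)) - 3*2) = 3 - ((0 + 5) - 6) = 3 - (5 - 6) = 3 - 1*(-1) = 3 + 1 = 4)
p(y, G) = 2 + y/(-3 + y)
-24*p(E(-5), 9 - s) = -72*(-2 + 4)/(-3 + 4) = -72*2/1 = -72*2 = -24*6 = -144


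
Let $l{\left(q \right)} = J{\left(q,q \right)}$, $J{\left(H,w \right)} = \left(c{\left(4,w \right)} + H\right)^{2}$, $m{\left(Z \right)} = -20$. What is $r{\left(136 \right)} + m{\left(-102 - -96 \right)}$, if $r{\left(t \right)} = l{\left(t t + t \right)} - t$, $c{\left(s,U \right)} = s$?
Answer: $347300340$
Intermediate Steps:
$J{\left(H,w \right)} = \left(4 + H\right)^{2}$
$l{\left(q \right)} = \left(4 + q\right)^{2}$
$r{\left(t \right)} = \left(4 + t + t^{2}\right)^{2} - t$ ($r{\left(t \right)} = \left(4 + \left(t t + t\right)\right)^{2} - t = \left(4 + \left(t^{2} + t\right)\right)^{2} - t = \left(4 + \left(t + t^{2}\right)\right)^{2} - t = \left(4 + t + t^{2}\right)^{2} - t$)
$r{\left(136 \right)} + m{\left(-102 - -96 \right)} = \left(\left(4 + 136 \left(1 + 136\right)\right)^{2} - 136\right) - 20 = \left(\left(4 + 136 \cdot 137\right)^{2} - 136\right) - 20 = \left(\left(4 + 18632\right)^{2} - 136\right) - 20 = \left(18636^{2} - 136\right) - 20 = \left(347300496 - 136\right) - 20 = 347300360 - 20 = 347300340$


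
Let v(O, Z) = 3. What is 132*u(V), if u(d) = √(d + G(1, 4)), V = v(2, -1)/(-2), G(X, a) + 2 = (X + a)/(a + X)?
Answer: 66*I*√10 ≈ 208.71*I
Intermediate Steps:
G(X, a) = -1 (G(X, a) = -2 + (X + a)/(a + X) = -2 + (X + a)/(X + a) = -2 + 1 = -1)
V = -3/2 (V = 3/(-2) = 3*(-½) = -3/2 ≈ -1.5000)
u(d) = √(-1 + d) (u(d) = √(d - 1) = √(-1 + d))
132*u(V) = 132*√(-1 - 3/2) = 132*√(-5/2) = 132*(I*√10/2) = 66*I*√10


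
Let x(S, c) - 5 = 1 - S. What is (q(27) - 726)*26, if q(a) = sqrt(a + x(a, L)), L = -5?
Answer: -18876 + 26*sqrt(6) ≈ -18812.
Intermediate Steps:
x(S, c) = 6 - S (x(S, c) = 5 + (1 - S) = 6 - S)
q(a) = sqrt(6) (q(a) = sqrt(a + (6 - a)) = sqrt(6))
(q(27) - 726)*26 = (sqrt(6) - 726)*26 = (-726 + sqrt(6))*26 = -18876 + 26*sqrt(6)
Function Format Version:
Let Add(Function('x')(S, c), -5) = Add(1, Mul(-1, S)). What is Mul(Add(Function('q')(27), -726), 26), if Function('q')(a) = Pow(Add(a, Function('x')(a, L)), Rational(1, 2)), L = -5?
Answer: Add(-18876, Mul(26, Pow(6, Rational(1, 2)))) ≈ -18812.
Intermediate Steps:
Function('x')(S, c) = Add(6, Mul(-1, S)) (Function('x')(S, c) = Add(5, Add(1, Mul(-1, S))) = Add(6, Mul(-1, S)))
Function('q')(a) = Pow(6, Rational(1, 2)) (Function('q')(a) = Pow(Add(a, Add(6, Mul(-1, a))), Rational(1, 2)) = Pow(6, Rational(1, 2)))
Mul(Add(Function('q')(27), -726), 26) = Mul(Add(Pow(6, Rational(1, 2)), -726), 26) = Mul(Add(-726, Pow(6, Rational(1, 2))), 26) = Add(-18876, Mul(26, Pow(6, Rational(1, 2))))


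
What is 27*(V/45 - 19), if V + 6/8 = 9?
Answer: -10161/20 ≈ -508.05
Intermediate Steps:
V = 33/4 (V = -3/4 + 9 = 33/4 ≈ 8.2500)
27*(V/45 - 19) = 27*((33/4)/45 - 19) = 27*((33/4)*(1/45) - 19) = 27*(11/60 - 19) = 27*(-1129/60) = -10161/20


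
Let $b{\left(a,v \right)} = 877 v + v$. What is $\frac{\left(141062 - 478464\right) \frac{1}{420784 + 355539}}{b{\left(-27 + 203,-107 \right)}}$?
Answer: $\frac{168701}{36466220279} \approx 4.6262 \cdot 10^{-6}$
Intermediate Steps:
$b{\left(a,v \right)} = 878 v$
$\frac{\left(141062 - 478464\right) \frac{1}{420784 + 355539}}{b{\left(-27 + 203,-107 \right)}} = \frac{\left(141062 - 478464\right) \frac{1}{420784 + 355539}}{878 \left(-107\right)} = \frac{\left(-337402\right) \frac{1}{776323}}{-93946} = \left(-337402\right) \frac{1}{776323} \left(- \frac{1}{93946}\right) = \left(- \frac{337402}{776323}\right) \left(- \frac{1}{93946}\right) = \frac{168701}{36466220279}$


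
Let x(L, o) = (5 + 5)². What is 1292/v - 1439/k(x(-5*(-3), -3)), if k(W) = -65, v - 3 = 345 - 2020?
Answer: 30553/1430 ≈ 21.366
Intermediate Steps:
v = -1672 (v = 3 + (345 - 2020) = 3 - 1675 = -1672)
x(L, o) = 100 (x(L, o) = 10² = 100)
1292/v - 1439/k(x(-5*(-3), -3)) = 1292/(-1672) - 1439/(-65) = 1292*(-1/1672) - 1439*(-1/65) = -17/22 + 1439/65 = 30553/1430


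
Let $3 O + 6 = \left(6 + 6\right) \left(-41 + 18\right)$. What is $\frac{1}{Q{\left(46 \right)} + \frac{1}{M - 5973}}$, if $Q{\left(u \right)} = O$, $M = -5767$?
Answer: $- \frac{11740}{1103561} \approx -0.010638$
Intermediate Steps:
$O = -94$ ($O = -2 + \frac{\left(6 + 6\right) \left(-41 + 18\right)}{3} = -2 + \frac{12 \left(-23\right)}{3} = -2 + \frac{1}{3} \left(-276\right) = -2 - 92 = -94$)
$Q{\left(u \right)} = -94$
$\frac{1}{Q{\left(46 \right)} + \frac{1}{M - 5973}} = \frac{1}{-94 + \frac{1}{-5767 - 5973}} = \frac{1}{-94 + \frac{1}{-11740}} = \frac{1}{-94 - \frac{1}{11740}} = \frac{1}{- \frac{1103561}{11740}} = - \frac{11740}{1103561}$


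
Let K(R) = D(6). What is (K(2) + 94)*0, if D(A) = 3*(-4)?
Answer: 0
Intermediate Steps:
D(A) = -12
K(R) = -12
(K(2) + 94)*0 = (-12 + 94)*0 = 82*0 = 0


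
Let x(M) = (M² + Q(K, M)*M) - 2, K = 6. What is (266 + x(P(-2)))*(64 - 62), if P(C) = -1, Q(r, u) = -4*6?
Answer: 578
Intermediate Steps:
Q(r, u) = -24
x(M) = -2 + M² - 24*M (x(M) = (M² - 24*M) - 2 = -2 + M² - 24*M)
(266 + x(P(-2)))*(64 - 62) = (266 + (-2 + (-1)² - 24*(-1)))*(64 - 62) = (266 + (-2 + 1 + 24))*2 = (266 + 23)*2 = 289*2 = 578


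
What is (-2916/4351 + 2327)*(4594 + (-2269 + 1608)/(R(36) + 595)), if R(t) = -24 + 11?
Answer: 27056210180467/2532282 ≈ 1.0685e+7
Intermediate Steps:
R(t) = -13
(-2916/4351 + 2327)*(4594 + (-2269 + 1608)/(R(36) + 595)) = (-2916/4351 + 2327)*(4594 + (-2269 + 1608)/(-13 + 595)) = (-2916*1/4351 + 2327)*(4594 - 661/582) = (-2916/4351 + 2327)*(4594 - 661*1/582) = 10121861*(4594 - 661/582)/4351 = (10121861/4351)*(2673047/582) = 27056210180467/2532282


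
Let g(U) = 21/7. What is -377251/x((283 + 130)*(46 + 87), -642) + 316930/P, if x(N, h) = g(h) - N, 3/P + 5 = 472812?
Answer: 8230481081716013/164778 ≈ 4.9949e+10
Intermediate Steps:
g(U) = 3 (g(U) = 21*(⅐) = 3)
P = 3/472807 (P = 3/(-5 + 472812) = 3/472807 ≈ 6.3451e-6)
x(N, h) = 3 - N
-377251/x((283 + 130)*(46 + 87), -642) + 316930/P = -377251/(3 - (283 + 130)*(46 + 87)) + 316930/(3/472807) = -377251/(3 - 413*133) + 316930*(472807/3) = -377251/(3 - 1*54929) + 149846722510/3 = -377251/(3 - 54929) + 149846722510/3 = -377251/(-54926) + 149846722510/3 = -377251*(-1/54926) + 149846722510/3 = 377251/54926 + 149846722510/3 = 8230481081716013/164778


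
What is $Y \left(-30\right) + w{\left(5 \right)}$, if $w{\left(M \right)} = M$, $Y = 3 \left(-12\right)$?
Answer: $1085$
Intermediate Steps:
$Y = -36$
$Y \left(-30\right) + w{\left(5 \right)} = \left(-36\right) \left(-30\right) + 5 = 1080 + 5 = 1085$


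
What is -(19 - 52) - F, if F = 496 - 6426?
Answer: 5963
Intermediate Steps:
F = -5930
-(19 - 52) - F = -(19 - 52) - 1*(-5930) = -1*(-33) + 5930 = 33 + 5930 = 5963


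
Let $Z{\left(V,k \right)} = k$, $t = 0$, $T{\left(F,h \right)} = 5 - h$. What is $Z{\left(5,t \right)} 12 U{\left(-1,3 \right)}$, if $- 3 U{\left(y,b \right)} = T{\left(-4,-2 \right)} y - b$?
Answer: $0$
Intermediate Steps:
$U{\left(y,b \right)} = - \frac{7 y}{3} + \frac{b}{3}$ ($U{\left(y,b \right)} = - \frac{\left(5 - -2\right) y - b}{3} = - \frac{\left(5 + 2\right) y - b}{3} = - \frac{7 y - b}{3} = - \frac{- b + 7 y}{3} = - \frac{7 y}{3} + \frac{b}{3}$)
$Z{\left(5,t \right)} 12 U{\left(-1,3 \right)} = 0 \cdot 12 \left(\left(- \frac{7}{3}\right) \left(-1\right) + \frac{1}{3} \cdot 3\right) = 0 \left(\frac{7}{3} + 1\right) = 0 \cdot \frac{10}{3} = 0$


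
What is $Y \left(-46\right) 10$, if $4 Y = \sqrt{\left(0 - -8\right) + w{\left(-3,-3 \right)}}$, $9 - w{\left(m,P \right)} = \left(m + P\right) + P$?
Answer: $- 115 \sqrt{26} \approx -586.39$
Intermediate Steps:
$w{\left(m,P \right)} = 9 - m - 2 P$ ($w{\left(m,P \right)} = 9 - \left(\left(m + P\right) + P\right) = 9 - \left(\left(P + m\right) + P\right) = 9 - \left(m + 2 P\right) = 9 - m - 2 P$)
$Y = \frac{\sqrt{26}}{4}$ ($Y = \frac{\sqrt{\left(0 - -8\right) - -18}}{4} = \frac{\sqrt{\left(0 + 8\right) + \left(9 + 3 + 6\right)}}{4} = \frac{\sqrt{8 + 18}}{4} = \frac{\sqrt{26}}{4} \approx 1.2748$)
$Y \left(-46\right) 10 = \frac{\sqrt{26}}{4} \left(-46\right) 10 = - \frac{23 \sqrt{26}}{2} \cdot 10 = - 115 \sqrt{26}$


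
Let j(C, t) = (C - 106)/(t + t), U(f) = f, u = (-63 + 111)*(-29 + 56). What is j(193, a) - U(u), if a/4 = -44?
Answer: -456279/352 ≈ -1296.2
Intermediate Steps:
u = 1296 (u = 48*27 = 1296)
a = -176 (a = 4*(-44) = -176)
j(C, t) = (-106 + C)/(2*t) (j(C, t) = (-106 + C)/((2*t)) = (-106 + C)*(1/(2*t)) = (-106 + C)/(2*t))
j(193, a) - U(u) = (½)*(-106 + 193)/(-176) - 1*1296 = (½)*(-1/176)*87 - 1296 = -87/352 - 1296 = -456279/352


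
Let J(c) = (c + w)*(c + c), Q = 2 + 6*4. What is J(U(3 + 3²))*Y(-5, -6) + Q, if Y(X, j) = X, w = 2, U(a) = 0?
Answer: 26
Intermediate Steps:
Q = 26 (Q = 2 + 24 = 26)
J(c) = 2*c*(2 + c) (J(c) = (c + 2)*(c + c) = (2 + c)*(2*c) = 2*c*(2 + c))
J(U(3 + 3²))*Y(-5, -6) + Q = (2*0*(2 + 0))*(-5) + 26 = (2*0*2)*(-5) + 26 = 0*(-5) + 26 = 0 + 26 = 26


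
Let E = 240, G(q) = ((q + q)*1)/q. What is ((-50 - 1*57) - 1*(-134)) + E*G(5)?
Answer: 507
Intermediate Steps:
G(q) = 2 (G(q) = ((2*q)*1)/q = (2*q)/q = 2)
((-50 - 1*57) - 1*(-134)) + E*G(5) = ((-50 - 1*57) - 1*(-134)) + 240*2 = ((-50 - 57) + 134) + 480 = (-107 + 134) + 480 = 27 + 480 = 507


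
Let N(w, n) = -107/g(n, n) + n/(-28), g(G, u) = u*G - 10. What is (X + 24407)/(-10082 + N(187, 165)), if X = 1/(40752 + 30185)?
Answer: -1319330459507200/545305424597007 ≈ -2.4194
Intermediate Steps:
X = 1/70937 ≈ 1.4097e-5
g(G, u) = -10 + G*u (g(G, u) = G*u - 10 = -10 + G*u)
N(w, n) = -107/(-10 + n²) - n/28 (N(w, n) = -107/(-10 + n*n) + n/(-28) = -107/(-10 + n²) + n*(-1/28) = -107/(-10 + n²) - n/28)
(X + 24407)/(-10082 + N(187, 165)) = (1/70937 + 24407)/(-10082 + (-2996 - 1*165³ + 10*165)/(28*(-10 + 165²))) = 1731359360/(70937*(-10082 + (-2996 - 1*4492125 + 1650)/(28*(-10 + 27225)))) = 1731359360/(70937*(-10082 + (1/28)*(-2996 - 4492125 + 1650)/27215)) = 1731359360/(70937*(-10082 + (1/28)*(1/27215)*(-4493471))) = 1731359360/(70937*(-10082 - 4493471/762020)) = 1731359360/(70937*(-7687179111/762020)) = (1731359360/70937)*(-762020/7687179111) = -1319330459507200/545305424597007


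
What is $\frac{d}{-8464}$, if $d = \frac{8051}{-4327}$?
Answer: $\frac{8051}{36623728} \approx 0.00021983$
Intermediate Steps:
$d = - \frac{8051}{4327}$ ($d = 8051 \left(- \frac{1}{4327}\right) = - \frac{8051}{4327} \approx -1.8606$)
$\frac{d}{-8464} = - \frac{8051}{4327 \left(-8464\right)} = \left(- \frac{8051}{4327}\right) \left(- \frac{1}{8464}\right) = \frac{8051}{36623728}$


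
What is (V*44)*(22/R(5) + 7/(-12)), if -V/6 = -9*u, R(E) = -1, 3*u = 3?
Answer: -53658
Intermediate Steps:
u = 1 (u = (⅓)*3 = 1)
V = 54 (V = -(-54) = -6*(-9) = 54)
(V*44)*(22/R(5) + 7/(-12)) = (54*44)*(22/(-1) + 7/(-12)) = 2376*(22*(-1) + 7*(-1/12)) = 2376*(-22 - 7/12) = 2376*(-271/12) = -53658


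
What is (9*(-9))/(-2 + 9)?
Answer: -81/7 ≈ -11.571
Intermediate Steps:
(9*(-9))/(-2 + 9) = -81/7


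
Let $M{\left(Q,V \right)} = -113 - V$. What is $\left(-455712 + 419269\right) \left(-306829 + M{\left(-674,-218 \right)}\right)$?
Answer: $11177942732$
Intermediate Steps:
$\left(-455712 + 419269\right) \left(-306829 + M{\left(-674,-218 \right)}\right) = \left(-455712 + 419269\right) \left(-306829 - -105\right) = - 36443 \left(-306829 + \left(-113 + 218\right)\right) = - 36443 \left(-306829 + 105\right) = \left(-36443\right) \left(-306724\right) = 11177942732$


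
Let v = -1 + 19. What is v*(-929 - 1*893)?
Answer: -32796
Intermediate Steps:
v = 18
v*(-929 - 1*893) = 18*(-929 - 1*893) = 18*(-929 - 893) = 18*(-1822) = -32796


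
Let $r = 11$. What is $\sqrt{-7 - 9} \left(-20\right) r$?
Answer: $- 880 i \approx - 880.0 i$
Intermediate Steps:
$\sqrt{-7 - 9} \left(-20\right) r = \sqrt{-7 - 9} \left(-20\right) 11 = \sqrt{-16} \left(-20\right) 11 = 4 i \left(-20\right) 11 = - 80 i 11 = - 880 i$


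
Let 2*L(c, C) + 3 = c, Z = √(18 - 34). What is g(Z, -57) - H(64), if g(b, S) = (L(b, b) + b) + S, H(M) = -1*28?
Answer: -61/2 + 6*I ≈ -30.5 + 6.0*I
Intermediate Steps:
Z = 4*I (Z = √(-16) = 4*I ≈ 4.0*I)
L(c, C) = -3/2 + c/2
H(M) = -28
g(b, S) = -3/2 + S + 3*b/2 (g(b, S) = ((-3/2 + b/2) + b) + S = (-3/2 + 3*b/2) + S = -3/2 + S + 3*b/2)
g(Z, -57) - H(64) = (-3/2 - 57 + 3*(4*I)/2) - 1*(-28) = (-3/2 - 57 + 6*I) + 28 = (-117/2 + 6*I) + 28 = -61/2 + 6*I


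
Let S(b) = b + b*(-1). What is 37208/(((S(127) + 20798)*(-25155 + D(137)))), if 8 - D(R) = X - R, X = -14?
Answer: -4651/64983351 ≈ -7.1572e-5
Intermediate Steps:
S(b) = 0 (S(b) = b - b = 0)
D(R) = 22 + R (D(R) = 8 - (-14 - R) = 8 + (14 + R) = 22 + R)
37208/(((S(127) + 20798)*(-25155 + D(137)))) = 37208/(((0 + 20798)*(-25155 + (22 + 137)))) = 37208/((20798*(-25155 + 159))) = 37208/((20798*(-24996))) = 37208/(-519866808) = 37208*(-1/519866808) = -4651/64983351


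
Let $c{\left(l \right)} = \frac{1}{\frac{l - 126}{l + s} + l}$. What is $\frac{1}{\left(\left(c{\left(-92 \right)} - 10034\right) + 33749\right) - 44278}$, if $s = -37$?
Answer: $- \frac{11650}{239559079} \approx -4.8631 \cdot 10^{-5}$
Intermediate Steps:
$c{\left(l \right)} = \frac{1}{l + \frac{-126 + l}{-37 + l}}$ ($c{\left(l \right)} = \frac{1}{\frac{l - 126}{l - 37} + l} = \frac{1}{\frac{-126 + l}{-37 + l} + l} = \frac{1}{l + \frac{-126 + l}{-37 + l}}$)
$\frac{1}{\left(\left(c{\left(-92 \right)} - 10034\right) + 33749\right) - 44278} = \frac{1}{\left(\left(\frac{-37 - 92}{-126 + \left(-92\right)^{2} - -3312} - 10034\right) + 33749\right) - 44278} = \frac{1}{\left(\left(\frac{1}{-126 + 8464 + 3312} \left(-129\right) - 10034\right) + 33749\right) - 44278} = \frac{1}{\left(\left(\frac{1}{11650} \left(-129\right) - 10034\right) + 33749\right) - 44278} = \frac{1}{\left(\left(- \frac{129}{11650} - 10034\right) + 33749\right) - 44278} = \frac{1}{\left(- \frac{116896229}{11650} + 33749\right) - 44278} = \frac{1}{\frac{276279621}{11650} - 44278} = \frac{1}{- \frac{239559079}{11650}} = - \frac{11650}{239559079}$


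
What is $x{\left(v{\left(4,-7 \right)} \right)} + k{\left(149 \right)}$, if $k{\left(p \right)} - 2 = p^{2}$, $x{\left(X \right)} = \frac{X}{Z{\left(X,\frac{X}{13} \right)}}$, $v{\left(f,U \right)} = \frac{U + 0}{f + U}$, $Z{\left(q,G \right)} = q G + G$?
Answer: $\frac{222069}{10} \approx 22207.0$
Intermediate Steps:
$Z{\left(q,G \right)} = G + G q$ ($Z{\left(q,G \right)} = G q + G = G + G q$)
$v{\left(f,U \right)} = \frac{U}{U + f}$
$x{\left(X \right)} = \frac{13}{1 + X}$ ($x{\left(X \right)} = \frac{X}{\frac{X}{13} \left(1 + X\right)} = \frac{X}{\frac{1}{13} X \left(1 + X\right)} = X \frac{13}{X \left(1 + X\right)} = \frac{13}{1 + X}$)
$k{\left(p \right)} = 2 + p^{2}$
$x{\left(v{\left(4,-7 \right)} \right)} + k{\left(149 \right)} = \frac{13}{1 - \frac{7}{-7 + 4}} + \left(2 + 149^{2}\right) = \frac{13}{1 - \frac{7}{-3}} + \left(2 + 22201\right) = \frac{13}{1 - - \frac{7}{3}} + 22203 = \frac{13}{1 + \frac{7}{3}} + 22203 = \frac{13}{\frac{10}{3}} + 22203 = 13 \cdot \frac{3}{10} + 22203 = \frac{39}{10} + 22203 = \frac{222069}{10}$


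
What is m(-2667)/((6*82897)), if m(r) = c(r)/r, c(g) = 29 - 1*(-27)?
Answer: -4/94751271 ≈ -4.2216e-8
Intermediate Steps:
c(g) = 56 (c(g) = 29 + 27 = 56)
m(r) = 56/r
m(-2667)/((6*82897)) = (56/(-2667))/((6*82897)) = (56*(-1/2667))/497382 = -8/381*1/497382 = -4/94751271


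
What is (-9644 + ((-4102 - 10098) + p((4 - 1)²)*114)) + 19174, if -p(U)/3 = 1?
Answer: -5012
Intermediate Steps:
p(U) = -3 (p(U) = -3*1 = -3)
(-9644 + ((-4102 - 10098) + p((4 - 1)²)*114)) + 19174 = (-9644 + ((-4102 - 10098) - 3*114)) + 19174 = (-9644 + (-14200 - 342)) + 19174 = (-9644 - 14542) + 19174 = -24186 + 19174 = -5012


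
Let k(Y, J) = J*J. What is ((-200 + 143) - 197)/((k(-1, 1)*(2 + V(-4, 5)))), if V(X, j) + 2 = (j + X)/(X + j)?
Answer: -254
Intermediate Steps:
V(X, j) = -1 (V(X, j) = -2 + (j + X)/(X + j) = -2 + (X + j)/(X + j) = -2 + 1 = -1)
k(Y, J) = J**2
((-200 + 143) - 197)/((k(-1, 1)*(2 + V(-4, 5)))) = ((-200 + 143) - 197)/((1**2*(2 - 1))) = (-57 - 197)/((1*1)) = -254/1 = -254*1 = -254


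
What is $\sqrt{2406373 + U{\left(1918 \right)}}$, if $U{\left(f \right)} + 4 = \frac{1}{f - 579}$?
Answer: $\frac{2 \sqrt{1078607378797}}{1339} \approx 1551.2$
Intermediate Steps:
$U{\left(f \right)} = -4 + \frac{1}{-579 + f}$ ($U{\left(f \right)} = -4 + \frac{1}{f - 579} = -4 + \frac{1}{-579 + f}$)
$\sqrt{2406373 + U{\left(1918 \right)}} = \sqrt{2406373 + \frac{2317 - 7672}{-579 + 1918}} = \sqrt{2406373 + \frac{2317 - 7672}{1339}} = \sqrt{2406373 + \frac{1}{1339} \left(-5355\right)} = \sqrt{2406373 - \frac{5355}{1339}} = \sqrt{\frac{3222128092}{1339}} = \frac{2 \sqrt{1078607378797}}{1339}$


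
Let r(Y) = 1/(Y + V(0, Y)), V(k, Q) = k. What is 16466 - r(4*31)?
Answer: 2041783/124 ≈ 16466.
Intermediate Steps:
r(Y) = 1/Y (r(Y) = 1/(Y + 0) = 1/Y)
16466 - r(4*31) = 16466 - 1/(4*31) = 16466 - 1/124 = 2041783/124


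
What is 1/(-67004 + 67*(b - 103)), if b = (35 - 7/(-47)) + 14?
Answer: -47/3318765 ≈ -1.4162e-5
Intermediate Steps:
b = 2310/47 (b = (35 - 7*(-1/47)) + 14 = (35 + 7/47) + 14 = 1652/47 + 14 = 2310/47 ≈ 49.149)
1/(-67004 + 67*(b - 103)) = 1/(-67004 + 67*(2310/47 - 103)) = 1/(-67004 + 67*(-2531/47)) = 1/(-67004 - 169577/47) = 1/(-3318765/47) = -47/3318765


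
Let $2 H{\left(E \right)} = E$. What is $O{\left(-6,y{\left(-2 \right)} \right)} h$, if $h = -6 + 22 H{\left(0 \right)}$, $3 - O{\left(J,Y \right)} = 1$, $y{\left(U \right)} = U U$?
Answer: $-12$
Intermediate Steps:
$y{\left(U \right)} = U^{2}$
$O{\left(J,Y \right)} = 2$ ($O{\left(J,Y \right)} = 3 - 1 = 2$)
$H{\left(E \right)} = \frac{E}{2}$
$h = -6$ ($h = -6 + 22 \cdot \frac{1}{2} \cdot 0 = -6 + 22 \cdot 0 = -6 + 0 = -6$)
$O{\left(-6,y{\left(-2 \right)} \right)} h = 2 \left(-6\right) = -12$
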